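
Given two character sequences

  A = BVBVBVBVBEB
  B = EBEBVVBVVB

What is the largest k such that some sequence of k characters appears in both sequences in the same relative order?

7

Match B [1,4], V [2,5], V [4,6], B [5,7], V [6,8], V [8,9], B [11,10] — 7 characters in the same relative order in both. Since dp[11][10] = 7, nothing longer is possible.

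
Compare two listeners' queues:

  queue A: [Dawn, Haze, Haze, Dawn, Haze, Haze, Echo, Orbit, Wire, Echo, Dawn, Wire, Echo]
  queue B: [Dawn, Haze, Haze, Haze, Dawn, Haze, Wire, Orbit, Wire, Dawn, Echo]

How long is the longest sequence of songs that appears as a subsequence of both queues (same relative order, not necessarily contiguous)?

9

Pick Dawn at queue A[1]=queue B[1]; then Haze at queue A[2]=queue B[3]; then Haze at queue A[3]=queue B[4]; then Dawn at queue A[4]=queue B[5]; then Haze at queue A[5]=queue B[6]; then Orbit at queue A[8]=queue B[8]; then Wire at queue A[9]=queue B[9]; then Dawn at queue A[11]=queue B[10]; then Echo at queue A[13]=queue B[11]; all 9 songs appear in both, in order. Since dp[13][11] = 9, nothing longer is possible.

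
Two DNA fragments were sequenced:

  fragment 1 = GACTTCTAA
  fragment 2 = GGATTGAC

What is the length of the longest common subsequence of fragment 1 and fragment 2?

Let dp[i][j] be the LCS length of the first i bases of fragment 1 and the first j bases of fragment 2. dp[i][j] = dp[i-1][j-1]+1 when the i-th and j-th bases match, else max(dp[i-1][j], dp[i][j-1]).
    ·  G  G  A  T  T  G  A  C
 ·  0  0  0  0  0  0  0  0  0
 G  0  1  1  1  1  1  1  1  1
 A  0  1  1  2  2  2  2  2  2
 C  0  1  1  2  2  2  2  2  3
 T  0  1  1  2  3  3  3  3  3
 T  0  1  1  2  3  4  4  4  4
 C  0  1  1  2  3  4  4  4  5
 T  0  1  1  2  3  4  4  4  5
 A  0  1  1  2  3  4  4  5  5
 A  0  1  1  2  3  4  4  5  5
dp[9][8] = 5. One LCS (by backtracking along matches): GATTC.

5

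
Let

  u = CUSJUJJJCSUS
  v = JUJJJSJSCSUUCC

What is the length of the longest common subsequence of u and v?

8

Match U (u #2, v #2); then J (u #4, v #3); then J (u #6, v #4); then J (u #7, v #5); then J (u #8, v #7); then C (u #9, v #9); then S (u #10, v #10); then U (u #11, v #12) — 8 characters in the same relative order in both. The LCS DP gives dp[12][14] = 8, so this is optimal.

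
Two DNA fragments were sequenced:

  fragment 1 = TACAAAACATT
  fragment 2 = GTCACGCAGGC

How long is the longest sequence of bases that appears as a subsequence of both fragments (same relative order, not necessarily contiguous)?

Pick T at fragment 1[1]=fragment 2[2], A at fragment 1[2]=fragment 2[4], C at fragment 1[3]=fragment 2[7], A at fragment 1[4]=fragment 2[8], C at fragment 1[8]=fragment 2[11]; all 5 bases appear in both, in order. dp[11][11] = 5 confirms this is the maximum.

5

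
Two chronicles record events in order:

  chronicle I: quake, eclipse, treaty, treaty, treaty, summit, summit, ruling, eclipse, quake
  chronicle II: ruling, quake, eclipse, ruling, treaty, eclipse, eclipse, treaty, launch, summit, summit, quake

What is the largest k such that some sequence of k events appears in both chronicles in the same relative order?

7

Taking quake at chronicle I[1]=chronicle II[2], eclipse at chronicle I[2]=chronicle II[3], treaty at chronicle I[3]=chronicle II[5], treaty at chronicle I[4]=chronicle II[8], summit at chronicle I[6]=chronicle II[10], summit at chronicle I[7]=chronicle II[11], quake at chronicle I[10]=chronicle II[12] gives a common subsequence of length 7, and the DP table's final entry dp[10][12] is also 7, so no common subsequence is longer.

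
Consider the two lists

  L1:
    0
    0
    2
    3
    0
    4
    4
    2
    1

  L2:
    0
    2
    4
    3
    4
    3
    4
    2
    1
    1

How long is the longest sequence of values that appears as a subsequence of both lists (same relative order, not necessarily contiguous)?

Taking 0 [2,1]; then 2 [3,2]; then 3 [4,4]; then 4 [6,5]; then 4 [7,7]; then 2 [8,8]; then 1 [9,10] gives a common subsequence of length 7. dp[9][10] = 7 confirms this is the maximum.

7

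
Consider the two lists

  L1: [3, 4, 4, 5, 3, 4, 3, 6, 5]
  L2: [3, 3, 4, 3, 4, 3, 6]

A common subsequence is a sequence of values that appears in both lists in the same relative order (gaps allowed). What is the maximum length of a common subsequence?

Let dp[i][j] be the LCS length of the first i values of L1 and the first j values of L2. dp[i][j] = dp[i-1][j-1]+1 when the i-th and j-th values match, else max(dp[i-1][j], dp[i][j-1]).
    ·  3  3  4  3  4  3  6
 ·  0  0  0  0  0  0  0  0
 3  0  1  1  1  1  1  1  1
 4  0  1  1  2  2  2  2  2
 4  0  1  1  2  2  3  3  3
 5  0  1  1  2  2  3  3  3
 3  0  1  2  2  3  3  4  4
 4  0  1  2  3  3  4  4  4
 3  0  1  2  3  4  4  5  5
 6  0  1  2  3  4  4  5  6
 5  0  1  2  3  4  4  5  6
dp[9][7] = 6. One LCS (by backtracking along matches): 3, 4, 3, 4, 3, 6.

6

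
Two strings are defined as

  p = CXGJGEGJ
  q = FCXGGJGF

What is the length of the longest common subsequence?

5

Pick C at p[1]=q[2], X at p[2]=q[3], G at p[3]=q[5], J at p[4]=q[6], G at p[5]=q[7]; all 5 characters appear in both, in order. Since dp[8][8] = 5, nothing longer is possible.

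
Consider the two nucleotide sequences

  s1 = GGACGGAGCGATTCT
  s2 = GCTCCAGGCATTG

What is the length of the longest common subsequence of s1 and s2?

Match G [1,1], then A [3,6], then G [6,7], then G [8,8], then C [9,9], then A [11,10], then T [12,11], then T [13,12] — 8 bases in the same relative order in both. Since dp[15][13] = 8, nothing longer is possible.

8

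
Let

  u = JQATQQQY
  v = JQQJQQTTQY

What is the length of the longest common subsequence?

Pick J at u[1]=v[1] → Q at u[2]=v[3] → Q at u[5]=v[5] → Q at u[6]=v[6] → Q at u[7]=v[9] → Y at u[8]=v[10]; all 6 characters appear in both, in order, and the DP table's final entry dp[8][10] is also 6, so no common subsequence is longer.

6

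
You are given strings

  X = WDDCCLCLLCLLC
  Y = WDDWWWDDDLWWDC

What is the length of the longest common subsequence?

Pick W [1,6] → D [2,8] → D [3,9] → L [6,10] → C [13,14]; all 5 characters appear in both, in order. Since dp[13][14] = 5, nothing longer is possible.

5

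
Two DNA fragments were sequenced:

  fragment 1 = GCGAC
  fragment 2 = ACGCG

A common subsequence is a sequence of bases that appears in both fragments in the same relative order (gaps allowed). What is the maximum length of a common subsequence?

3

Taking G [1,3] → C [2,4] → G [3,5] gives a common subsequence of length 3. Since dp[5][5] = 3, nothing longer is possible.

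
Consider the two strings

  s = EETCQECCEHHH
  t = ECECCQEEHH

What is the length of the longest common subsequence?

Pick E [1,1] → E [2,3] → C [4,5] → Q [5,6] → E [6,7] → E [9,8] → H [11,9] → H [12,10]; all 8 characters appear in both, in order. Since dp[12][10] = 8, nothing longer is possible.

8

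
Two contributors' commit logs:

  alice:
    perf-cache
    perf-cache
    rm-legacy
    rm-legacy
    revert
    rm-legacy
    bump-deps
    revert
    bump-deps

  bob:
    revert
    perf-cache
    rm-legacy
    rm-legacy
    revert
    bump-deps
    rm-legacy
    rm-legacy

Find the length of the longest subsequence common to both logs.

5

Pick perf-cache [2,2], then rm-legacy [3,3], then rm-legacy [4,4], then revert [5,5], then rm-legacy [6,8]; all 5 commits appear in both, in order. The LCS DP gives dp[9][8] = 5, so this is optimal.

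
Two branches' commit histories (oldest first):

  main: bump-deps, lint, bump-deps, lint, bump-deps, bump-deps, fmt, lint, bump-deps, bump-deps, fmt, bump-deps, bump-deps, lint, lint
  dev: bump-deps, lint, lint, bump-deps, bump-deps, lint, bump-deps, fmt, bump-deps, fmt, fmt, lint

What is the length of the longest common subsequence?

Match bump-deps at main[1]=dev[1] → lint at main[2]=dev[2] → lint at main[4]=dev[3] → bump-deps at main[5]=dev[4] → bump-deps at main[6]=dev[5] → lint at main[8]=dev[6] → bump-deps at main[9]=dev[7] → bump-deps at main[10]=dev[9] → fmt at main[11]=dev[11] → lint at main[15]=dev[12] — 10 commits in the same relative order in both. dp[15][12] = 10 confirms this is the maximum.

10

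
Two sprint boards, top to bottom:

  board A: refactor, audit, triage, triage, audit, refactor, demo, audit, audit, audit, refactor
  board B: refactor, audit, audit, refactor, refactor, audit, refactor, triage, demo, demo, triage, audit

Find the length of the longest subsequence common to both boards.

6

Pick refactor [1,1], then audit [2,3], then audit [5,6], then refactor [6,7], then demo [7,10], then audit [10,12]; all 6 tasks appear in both, in order. dp[11][12] = 6 confirms this is the maximum.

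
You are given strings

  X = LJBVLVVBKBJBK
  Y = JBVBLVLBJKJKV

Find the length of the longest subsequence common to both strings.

9

Match J at X[2]=Y[1] → B at X[3]=Y[2] → V at X[4]=Y[3] → L at X[5]=Y[5] → V at X[6]=Y[6] → B at X[8]=Y[8] → K at X[9]=Y[10] → J at X[11]=Y[11] → K at X[13]=Y[12] — 9 characters in the same relative order in both. Since dp[13][13] = 9, nothing longer is possible.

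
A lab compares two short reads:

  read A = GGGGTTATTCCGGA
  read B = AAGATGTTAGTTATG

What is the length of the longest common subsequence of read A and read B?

8

One common subsequence of length 8: G (read A #1, read B #3) → G (read A #2, read B #6) → G (read A #4, read B #10) → T (read A #5, read B #11) → T (read A #6, read B #12) → A (read A #7, read B #13) → T (read A #9, read B #14) → G (read A #13, read B #15). dp[14][15] = 8 confirms this is the maximum.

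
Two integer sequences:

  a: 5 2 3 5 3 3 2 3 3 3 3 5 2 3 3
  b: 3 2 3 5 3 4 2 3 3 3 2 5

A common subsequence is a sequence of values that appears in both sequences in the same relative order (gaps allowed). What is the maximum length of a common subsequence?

9

One common subsequence of length 9: 2 at a[2]=b[2]; then 3 at a[3]=b[3]; then 5 at a[4]=b[4]; then 3 at a[5]=b[5]; then 2 at a[7]=b[7]; then 3 at a[8]=b[8]; then 3 at a[9]=b[9]; then 3 at a[10]=b[10]; then 5 at a[12]=b[12]. dp[15][12] = 9 confirms this is the maximum.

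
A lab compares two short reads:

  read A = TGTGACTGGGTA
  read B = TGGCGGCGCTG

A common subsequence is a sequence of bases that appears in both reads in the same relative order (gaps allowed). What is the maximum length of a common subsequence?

One common subsequence of length 8: T [1,1], G [2,2], G [4,3], C [6,4], G [8,5], G [9,6], G [10,8], T [11,10]. The LCS DP gives dp[12][11] = 8, so this is optimal.

8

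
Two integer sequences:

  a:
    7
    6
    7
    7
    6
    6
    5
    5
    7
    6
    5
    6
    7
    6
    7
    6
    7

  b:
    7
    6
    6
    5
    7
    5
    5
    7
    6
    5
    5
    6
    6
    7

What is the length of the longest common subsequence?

11

Pick 7 [1,1] → 6 [2,3] → 7 [4,5] → 5 [7,6] → 5 [8,7] → 7 [9,8] → 6 [10,9] → 5 [11,11] → 6 [14,12] → 6 [16,13] → 7 [17,14]; all 11 values appear in both, in order. dp[17][14] = 11 confirms this is the maximum.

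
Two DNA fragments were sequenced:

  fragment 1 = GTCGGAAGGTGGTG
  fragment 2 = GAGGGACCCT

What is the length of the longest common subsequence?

6

Let dp[i][j] be the LCS length of the first i bases of fragment 1 and the first j bases of fragment 2. dp[i][j] = dp[i-1][j-1]+1 when the i-th and j-th bases match, else max(dp[i-1][j], dp[i][j-1]).
    ·  G  A  G  G  G  A  C  C  C  T
 ·  0  0  0  0  0  0  0  0  0  0  0
 G  0  1  1  1  1  1  1  1  1  1  1
 T  0  1  1  1  1  1  1  1  1  1  2
 C  0  1  1  1  1  1  1  2  2  2  2
 G  0  1  1  2  2  2  2  2  2  2  2
 G  0  1  1  2  3  3  3  3  3  3  3
 A  0  1  2  2  3  3  4  4  4  4  4
 A  0  1  2  2  3  3  4  4  4  4  4
 G  0  1  2  3  3  4  4  4  4  4  4
 G  0  1  2  3  4  4  4  4  4  4  4
 T  0  1  2  3  4  4  4  4  4  4  5
 G  0  1  2  3  4  5  5  5  5  5  5
 G  0  1  2  3  4  5  5  5  5  5  5
 T  0  1  2  3  4  5  5  5  5  5  6
 G  0  1  2  3  4  5  5  5  5  5  6
dp[14][10] = 6. One LCS (by backtracking along matches): GAGGGT.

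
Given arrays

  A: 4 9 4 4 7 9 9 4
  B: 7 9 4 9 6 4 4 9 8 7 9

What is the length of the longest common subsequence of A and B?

Let dp[i][j] be the LCS length of the first i values of A and the first j values of B. dp[i][j] = dp[i-1][j-1]+1 when the i-th and j-th values match, else max(dp[i-1][j], dp[i][j-1]).
    ·  7  9  4  9  6  4  4  9  8  7  9
 ·  0  0  0  0  0  0  0  0  0  0  0  0
 4  0  0  0  1  1  1  1  1  1  1  1  1
 9  0  0  1  1  2  2  2  2  2  2  2  2
 4  0  0  1  2  2  2  3  3  3  3  3  3
 4  0  0  1  2  2  2  3  4  4  4  4  4
 7  0  1  1  2  2  2  3  4  4  4  5  5
 9  0  1  2  2  3  3  3  4  5  5  5  6
 9  0  1  2  2  3  3  3  4  5  5  5  6
 4  0  1  2  3  3  3  4  4  5  5  5  6
dp[8][11] = 6. One LCS (by backtracking along matches): 4, 9, 4, 4, 7, 9.

6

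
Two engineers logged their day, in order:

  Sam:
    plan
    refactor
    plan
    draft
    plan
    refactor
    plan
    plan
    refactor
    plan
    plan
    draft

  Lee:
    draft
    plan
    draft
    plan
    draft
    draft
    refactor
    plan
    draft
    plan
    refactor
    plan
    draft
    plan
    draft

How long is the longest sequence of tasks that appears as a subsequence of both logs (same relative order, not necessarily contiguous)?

Taking plan [1,2]; then plan [3,4]; then draft [4,6]; then refactor [6,7]; then plan [7,8]; then plan [8,10]; then refactor [9,11]; then plan [10,12]; then plan [11,14]; then draft [12,15] gives a common subsequence of length 10, and the DP table's final entry dp[12][15] is also 10, so no common subsequence is longer.

10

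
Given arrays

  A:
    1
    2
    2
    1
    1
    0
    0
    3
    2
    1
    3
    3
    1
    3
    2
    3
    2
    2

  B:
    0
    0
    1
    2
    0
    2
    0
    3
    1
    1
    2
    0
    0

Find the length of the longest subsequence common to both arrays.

8

Pick 1 at A[1]=B[3] → 2 at A[2]=B[4] → 2 at A[3]=B[6] → 0 at A[7]=B[7] → 3 at A[8]=B[8] → 1 at A[10]=B[9] → 1 at A[13]=B[10] → 2 at A[15]=B[11]; all 8 values appear in both, in order. dp[18][13] = 8 confirms this is the maximum.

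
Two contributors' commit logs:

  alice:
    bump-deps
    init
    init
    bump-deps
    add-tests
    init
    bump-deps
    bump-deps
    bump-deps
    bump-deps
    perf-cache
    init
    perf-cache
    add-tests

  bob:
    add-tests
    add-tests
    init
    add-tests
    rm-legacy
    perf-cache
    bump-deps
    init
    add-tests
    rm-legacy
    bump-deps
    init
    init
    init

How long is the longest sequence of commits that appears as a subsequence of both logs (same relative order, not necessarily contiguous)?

5

One common subsequence of length 5: bump-deps at alice[1]=bob[7]; then init at alice[2]=bob[8]; then init at alice[3]=bob[12]; then init at alice[6]=bob[13]; then init at alice[12]=bob[14]. The LCS DP gives dp[14][14] = 5, so this is optimal.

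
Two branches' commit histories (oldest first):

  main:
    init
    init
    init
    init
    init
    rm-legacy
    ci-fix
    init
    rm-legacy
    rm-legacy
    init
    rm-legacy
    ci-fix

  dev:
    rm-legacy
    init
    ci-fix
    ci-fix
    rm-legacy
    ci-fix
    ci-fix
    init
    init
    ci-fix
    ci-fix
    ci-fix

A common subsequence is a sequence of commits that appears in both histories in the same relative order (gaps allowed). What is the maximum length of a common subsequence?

One common subsequence of length 6: init [1,2], rm-legacy [6,5], ci-fix [7,7], init [8,8], init [11,9], ci-fix [13,12], and the DP table's final entry dp[13][12] is also 6, so no common subsequence is longer.

6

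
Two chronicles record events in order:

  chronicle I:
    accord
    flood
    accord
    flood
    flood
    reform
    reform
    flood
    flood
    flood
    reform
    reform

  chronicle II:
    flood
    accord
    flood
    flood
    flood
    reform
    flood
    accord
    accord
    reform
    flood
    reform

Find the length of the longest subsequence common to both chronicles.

Pick accord at chronicle I[1]=chronicle II[2]; then flood at chronicle I[2]=chronicle II[3]; then flood at chronicle I[4]=chronicle II[4]; then flood at chronicle I[5]=chronicle II[5]; then reform at chronicle I[6]=chronicle II[6]; then reform at chronicle I[7]=chronicle II[10]; then flood at chronicle I[10]=chronicle II[11]; then reform at chronicle I[12]=chronicle II[12]; all 8 events appear in both, in order, and the DP table's final entry dp[12][12] is also 8, so no common subsequence is longer.

8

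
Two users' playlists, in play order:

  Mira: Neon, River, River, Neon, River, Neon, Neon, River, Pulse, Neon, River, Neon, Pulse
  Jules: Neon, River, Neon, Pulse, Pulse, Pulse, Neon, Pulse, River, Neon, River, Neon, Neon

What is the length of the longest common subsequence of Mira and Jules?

8

Taking Neon (Mira #1, Jules #1), River (Mira #2, Jules #2), Neon (Mira #4, Jules #7), River (Mira #5, Jules #9), Neon (Mira #7, Jules #10), River (Mira #8, Jules #11), Neon (Mira #10, Jules #12), Neon (Mira #12, Jules #13) gives a common subsequence of length 8. dp[13][13] = 8 confirms this is the maximum.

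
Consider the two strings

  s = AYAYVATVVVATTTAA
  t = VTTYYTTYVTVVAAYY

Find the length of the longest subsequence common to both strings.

8

Taking Y [2,5], Y [4,8], V [5,9], T [7,10], V [9,11], V [10,12], A [11,13], A [15,14] gives a common subsequence of length 8. Since dp[16][16] = 8, nothing longer is possible.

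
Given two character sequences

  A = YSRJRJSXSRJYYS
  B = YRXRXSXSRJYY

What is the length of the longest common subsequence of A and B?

10

Taking Y at A[1]=B[1], then R at A[3]=B[2], then R at A[5]=B[4], then S at A[7]=B[6], then X at A[8]=B[7], then S at A[9]=B[8], then R at A[10]=B[9], then J at A[11]=B[10], then Y at A[12]=B[11], then Y at A[13]=B[12] gives a common subsequence of length 10. Since dp[14][12] = 10, nothing longer is possible.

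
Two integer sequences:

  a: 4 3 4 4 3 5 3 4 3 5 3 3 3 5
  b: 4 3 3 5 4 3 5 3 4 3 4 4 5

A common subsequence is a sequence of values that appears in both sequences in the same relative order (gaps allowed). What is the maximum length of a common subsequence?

Match 4 [1,1] → 3 [2,2] → 3 [5,3] → 5 [6,4] → 4 [8,5] → 3 [9,6] → 5 [10,7] → 3 [11,8] → 3 [12,10] → 5 [14,13] — 10 values in the same relative order in both. The LCS DP gives dp[14][13] = 10, so this is optimal.

10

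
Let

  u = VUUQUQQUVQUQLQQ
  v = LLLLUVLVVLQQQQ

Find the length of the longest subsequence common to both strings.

One common subsequence of length 6: V at u[1]=v[8] → V at u[9]=v[9] → Q at u[10]=v[11] → Q at u[12]=v[12] → Q at u[14]=v[13] → Q at u[15]=v[14]. dp[15][14] = 6 confirms this is the maximum.

6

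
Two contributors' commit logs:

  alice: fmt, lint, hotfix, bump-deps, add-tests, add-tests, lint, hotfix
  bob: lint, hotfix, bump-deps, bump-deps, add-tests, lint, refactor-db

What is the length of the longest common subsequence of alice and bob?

5

Pick lint (alice #2, bob #1), then hotfix (alice #3, bob #2), then bump-deps (alice #4, bob #4), then add-tests (alice #6, bob #5), then lint (alice #7, bob #6); all 5 commits appear in both, in order. dp[8][7] = 5 confirms this is the maximum.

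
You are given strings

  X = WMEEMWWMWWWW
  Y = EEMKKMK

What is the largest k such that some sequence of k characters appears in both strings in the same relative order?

4

Let dp[i][j] be the LCS length of the first i characters of X and the first j characters of Y. dp[i][j] = dp[i-1][j-1]+1 when the i-th and j-th characters match, else max(dp[i-1][j], dp[i][j-1]).
    ·  E  E  M  K  K  M  K
 ·  0  0  0  0  0  0  0  0
 W  0  0  0  0  0  0  0  0
 M  0  0  0  1  1  1  1  1
 E  0  1  1  1  1  1  1  1
 E  0  1  2  2  2  2  2  2
 M  0  1  2  3  3  3  3  3
 W  0  1  2  3  3  3  3  3
 W  0  1  2  3  3  3  3  3
 M  0  1  2  3  3  3  4  4
 W  0  1  2  3  3  3  4  4
 W  0  1  2  3  3  3  4  4
 W  0  1  2  3  3  3  4  4
 W  0  1  2  3  3  3  4  4
dp[12][7] = 4. One LCS (by backtracking along matches): EEMM.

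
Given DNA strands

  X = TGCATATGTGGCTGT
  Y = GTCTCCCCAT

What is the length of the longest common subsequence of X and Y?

Taking T (X #1, Y #2); then C (X #3, Y #3); then T (X #5, Y #4); then A (X #6, Y #9); then T (X #15, Y #10) gives a common subsequence of length 5. dp[15][10] = 5 confirms this is the maximum.

5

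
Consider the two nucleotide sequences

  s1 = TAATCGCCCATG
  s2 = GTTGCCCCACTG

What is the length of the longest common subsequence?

9

Pick T at s1[1]=s2[2]; then T at s1[4]=s2[3]; then C at s1[5]=s2[5]; then C at s1[7]=s2[6]; then C at s1[8]=s2[7]; then C at s1[9]=s2[8]; then A at s1[10]=s2[9]; then T at s1[11]=s2[11]; then G at s1[12]=s2[12]; all 9 bases appear in both, in order. dp[12][12] = 9 confirms this is the maximum.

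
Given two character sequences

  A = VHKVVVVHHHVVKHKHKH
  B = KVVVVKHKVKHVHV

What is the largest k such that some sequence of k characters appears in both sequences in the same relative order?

10

Pick K (A #3, B #1), then V (A #4, B #2), then V (A #5, B #3), then V (A #6, B #4), then V (A #7, B #5), then H (A #8, B #7), then V (A #12, B #9), then K (A #13, B #10), then H (A #14, B #11), then H (A #16, B #13); all 10 characters appear in both, in order. Since dp[18][14] = 10, nothing longer is possible.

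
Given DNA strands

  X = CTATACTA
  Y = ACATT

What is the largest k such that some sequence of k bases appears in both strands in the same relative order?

Match C [1,2], A [3,3], T [4,4], T [7,5] — 4 bases in the same relative order in both. dp[8][5] = 4 confirms this is the maximum.

4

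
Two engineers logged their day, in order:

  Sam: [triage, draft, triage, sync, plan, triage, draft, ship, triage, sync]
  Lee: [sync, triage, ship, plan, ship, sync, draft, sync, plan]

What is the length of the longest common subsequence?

4

Pick triage at Sam[1]=Lee[2], then draft at Sam[2]=Lee[7], then sync at Sam[4]=Lee[8], then plan at Sam[5]=Lee[9]; all 4 tasks appear in both, in order. dp[10][9] = 4 confirms this is the maximum.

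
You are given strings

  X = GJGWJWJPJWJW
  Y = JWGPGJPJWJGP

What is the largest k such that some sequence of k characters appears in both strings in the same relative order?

7

Let dp[i][j] be the LCS length of the first i characters of X and the first j characters of Y. dp[i][j] = dp[i-1][j-1]+1 when the i-th and j-th characters match, else max(dp[i-1][j], dp[i][j-1]).
    ·  J  W  G  P  G  J  P  J  W  J  G  P
 ·  0  0  0  0  0  0  0  0  0  0  0  0  0
 G  0  0  0  1  1  1  1  1  1  1  1  1  1
 J  0  1  1  1  1  1  2  2  2  2  2  2  2
 G  0  1  1  2  2  2  2  2  2  2  2  3  3
 W  0  1  2  2  2  2  2  2  2  3  3  3  3
 J  0  1  2  2  2  2  3  3  3  3  4  4  4
 W  0  1  2  2  2  2  3  3  3  4  4  4  4
 J  0  1  2  2  2  2  3  3  4  4  5  5  5
 P  0  1  2  2  3  3  3  4  4  4  5  5  6
 J  0  1  2  2  3  3  4  4  5  5  5  5  6
 W  0  1  2  2  3  3  4  4  5  6  6  6  6
 J  0  1  2  2  3  3  4  4  5  6  7  7  7
 W  0  1  2  2  3  3  4  4  5  6  7  7  7
dp[12][12] = 7. One LCS (by backtracking along matches): GGJPJWJ.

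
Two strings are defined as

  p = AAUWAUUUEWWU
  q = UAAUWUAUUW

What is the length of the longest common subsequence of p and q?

8

Pick A (p #1, q #2), then A (p #2, q #3), then U (p #3, q #4), then W (p #4, q #5), then A (p #5, q #7), then U (p #7, q #8), then U (p #8, q #9), then W (p #11, q #10); all 8 characters appear in both, in order. The LCS DP gives dp[12][10] = 8, so this is optimal.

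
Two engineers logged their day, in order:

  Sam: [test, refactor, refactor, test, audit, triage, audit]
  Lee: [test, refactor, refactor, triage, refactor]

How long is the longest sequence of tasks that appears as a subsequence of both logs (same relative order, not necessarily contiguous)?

One common subsequence of length 4: test (Sam #1, Lee #1), then refactor (Sam #2, Lee #2), then refactor (Sam #3, Lee #3), then triage (Sam #6, Lee #4). Since dp[7][5] = 4, nothing longer is possible.

4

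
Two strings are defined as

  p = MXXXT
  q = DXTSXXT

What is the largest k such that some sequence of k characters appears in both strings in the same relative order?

Taking X [2,2], X [3,5], X [4,6], T [5,7] gives a common subsequence of length 4. Since dp[5][7] = 4, nothing longer is possible.

4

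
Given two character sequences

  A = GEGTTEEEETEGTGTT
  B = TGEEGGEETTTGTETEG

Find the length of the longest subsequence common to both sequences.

Pick G at A[1]=B[2], then E at A[2]=B[4], then G at A[3]=B[6], then E at A[6]=B[7], then E at A[7]=B[8], then T at A[10]=B[10], then T at A[13]=B[11], then G at A[14]=B[12], then T at A[15]=B[13], then T at A[16]=B[15]; all 10 characters appear in both, in order. The LCS DP gives dp[16][17] = 10, so this is optimal.

10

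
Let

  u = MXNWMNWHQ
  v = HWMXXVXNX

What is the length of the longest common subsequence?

Taking M at u[1]=v[3] → X at u[2]=v[7] → N at u[3]=v[8] gives a common subsequence of length 3. The LCS DP gives dp[9][9] = 3, so this is optimal.

3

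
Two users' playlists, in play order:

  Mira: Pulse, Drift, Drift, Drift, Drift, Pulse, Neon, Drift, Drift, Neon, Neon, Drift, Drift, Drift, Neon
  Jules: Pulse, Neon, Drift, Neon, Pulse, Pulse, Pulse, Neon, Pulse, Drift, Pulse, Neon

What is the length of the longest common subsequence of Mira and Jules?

7

Taking Pulse (Mira #6, Jules #1), then Neon (Mira #7, Jules #2), then Drift (Mira #9, Jules #3), then Neon (Mira #10, Jules #4), then Neon (Mira #11, Jules #8), then Drift (Mira #12, Jules #10), then Neon (Mira #15, Jules #12) gives a common subsequence of length 7, and the DP table's final entry dp[15][12] is also 7, so no common subsequence is longer.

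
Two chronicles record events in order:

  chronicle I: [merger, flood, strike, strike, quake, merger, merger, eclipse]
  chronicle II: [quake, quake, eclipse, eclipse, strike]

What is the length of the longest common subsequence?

Taking quake (chronicle I #5, chronicle II #2) → eclipse (chronicle I #8, chronicle II #4) gives a common subsequence of length 2. The LCS DP gives dp[8][5] = 2, so this is optimal.

2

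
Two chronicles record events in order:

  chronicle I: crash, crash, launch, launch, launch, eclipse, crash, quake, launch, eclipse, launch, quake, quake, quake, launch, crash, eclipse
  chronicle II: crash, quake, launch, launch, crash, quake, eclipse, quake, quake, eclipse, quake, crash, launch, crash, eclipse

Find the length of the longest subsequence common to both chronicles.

Match crash at chronicle I[1]=chronicle II[1]; then launch at chronicle I[4]=chronicle II[3]; then launch at chronicle I[5]=chronicle II[4]; then crash at chronicle I[7]=chronicle II[5]; then quake at chronicle I[8]=chronicle II[6]; then eclipse at chronicle I[10]=chronicle II[7]; then quake at chronicle I[12]=chronicle II[8]; then quake at chronicle I[13]=chronicle II[9]; then quake at chronicle I[14]=chronicle II[11]; then launch at chronicle I[15]=chronicle II[13]; then crash at chronicle I[16]=chronicle II[14]; then eclipse at chronicle I[17]=chronicle II[15] — 12 events in the same relative order in both. dp[17][15] = 12 confirms this is the maximum.

12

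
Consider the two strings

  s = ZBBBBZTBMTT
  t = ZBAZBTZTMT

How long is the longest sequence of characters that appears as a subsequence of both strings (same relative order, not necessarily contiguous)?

7

Let dp[i][j] be the LCS length of the first i characters of s and the first j characters of t. dp[i][j] = dp[i-1][j-1]+1 when the i-th and j-th characters match, else max(dp[i-1][j], dp[i][j-1]).
    ·  Z  B  A  Z  B  T  Z  T  M  T
 ·  0  0  0  0  0  0  0  0  0  0  0
 Z  0  1  1  1  1  1  1  1  1  1  1
 B  0  1  2  2  2  2  2  2  2  2  2
 B  0  1  2  2  2  3  3  3  3  3  3
 B  0  1  2  2  2  3  3  3  3  3  3
 B  0  1  2  2  2  3  3  3  3  3  3
 Z  0  1  2  2  3  3  3  4  4  4  4
 T  0  1  2  2  3  3  4  4  5  5  5
 B  0  1  2  2  3  4  4  4  5  5  5
 M  0  1  2  2  3  4  4  4  5  6  6
 T  0  1  2  2  3  4  5  5  5  6  7
 T  0  1  2  2  3  4  5  5  6  6  7
dp[11][10] = 7. One LCS (by backtracking along matches): ZBBZTMT.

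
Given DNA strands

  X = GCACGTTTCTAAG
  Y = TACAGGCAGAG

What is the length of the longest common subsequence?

7

Pick C (X #2, Y #3), A (X #3, Y #4), G (X #5, Y #6), C (X #9, Y #7), A (X #11, Y #8), A (X #12, Y #10), G (X #13, Y #11); all 7 bases appear in both, in order. Since dp[13][11] = 7, nothing longer is possible.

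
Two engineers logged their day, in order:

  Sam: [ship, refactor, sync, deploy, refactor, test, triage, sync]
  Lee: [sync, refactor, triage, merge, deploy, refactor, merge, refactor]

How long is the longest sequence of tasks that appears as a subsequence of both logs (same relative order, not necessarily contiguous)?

3

Match refactor [2,2]; then deploy [4,5]; then refactor [5,8] — 3 tasks in the same relative order in both. Since dp[8][8] = 3, nothing longer is possible.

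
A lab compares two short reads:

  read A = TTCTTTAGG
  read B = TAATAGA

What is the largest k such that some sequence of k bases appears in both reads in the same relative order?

Pick T (read A #1, read B #1) → T (read A #6, read B #4) → A (read A #7, read B #5) → G (read A #8, read B #6); all 4 bases appear in both, in order. The LCS DP gives dp[9][7] = 4, so this is optimal.

4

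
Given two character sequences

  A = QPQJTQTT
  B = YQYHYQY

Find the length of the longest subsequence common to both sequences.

Let dp[i][j] be the LCS length of the first i characters of A and the first j characters of B. dp[i][j] = dp[i-1][j-1]+1 when the i-th and j-th characters match, else max(dp[i-1][j], dp[i][j-1]).
    ·  Y  Q  Y  H  Y  Q  Y
 ·  0  0  0  0  0  0  0  0
 Q  0  0  1  1  1  1  1  1
 P  0  0  1  1  1  1  1  1
 Q  0  0  1  1  1  1  2  2
 J  0  0  1  1  1  1  2  2
 T  0  0  1  1  1  1  2  2
 Q  0  0  1  1  1  1  2  2
 T  0  0  1  1  1  1  2  2
 T  0  0  1  1  1  1  2  2
dp[8][7] = 2. One LCS (by backtracking along matches): QQ.

2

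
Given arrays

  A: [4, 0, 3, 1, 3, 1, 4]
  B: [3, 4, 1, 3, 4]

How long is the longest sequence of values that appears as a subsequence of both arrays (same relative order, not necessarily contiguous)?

4

One common subsequence of length 4: 4 at A[1]=B[2]; then 1 at A[4]=B[3]; then 3 at A[5]=B[4]; then 4 at A[7]=B[5]. dp[7][5] = 4 confirms this is the maximum.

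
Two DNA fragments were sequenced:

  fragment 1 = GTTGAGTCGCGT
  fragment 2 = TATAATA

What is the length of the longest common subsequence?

4

Let dp[i][j] be the LCS length of the first i bases of fragment 1 and the first j bases of fragment 2. dp[i][j] = dp[i-1][j-1]+1 when the i-th and j-th bases match, else max(dp[i-1][j], dp[i][j-1]).
    ·  T  A  T  A  A  T  A
 ·  0  0  0  0  0  0  0  0
 G  0  0  0  0  0  0  0  0
 T  0  1  1  1  1  1  1  1
 T  0  1  1  2  2  2  2  2
 G  0  1  1  2  2  2  2  2
 A  0  1  2  2  3  3  3  3
 G  0  1  2  2  3  3  3  3
 T  0  1  2  3  3  3  4  4
 C  0  1  2  3  3  3  4  4
 G  0  1  2  3  3  3  4  4
 C  0  1  2  3  3  3  4  4
 G  0  1  2  3  3  3  4  4
 T  0  1  2  3  3  3  4  4
dp[12][7] = 4. One LCS (by backtracking along matches): TTAT.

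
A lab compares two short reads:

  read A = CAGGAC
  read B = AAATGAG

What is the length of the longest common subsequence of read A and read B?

3

Let dp[i][j] be the LCS length of the first i bases of read A and the first j bases of read B. dp[i][j] = dp[i-1][j-1]+1 when the i-th and j-th bases match, else max(dp[i-1][j], dp[i][j-1]).
    ·  A  A  A  T  G  A  G
 ·  0  0  0  0  0  0  0  0
 C  0  0  0  0  0  0  0  0
 A  0  1  1  1  1  1  1  1
 G  0  1  1  1  1  2  2  2
 G  0  1  1  1  1  2  2  3
 A  0  1  2  2  2  2  3  3
 C  0  1  2  2  2  2  3  3
dp[6][7] = 3. One LCS (by backtracking along matches): AGG.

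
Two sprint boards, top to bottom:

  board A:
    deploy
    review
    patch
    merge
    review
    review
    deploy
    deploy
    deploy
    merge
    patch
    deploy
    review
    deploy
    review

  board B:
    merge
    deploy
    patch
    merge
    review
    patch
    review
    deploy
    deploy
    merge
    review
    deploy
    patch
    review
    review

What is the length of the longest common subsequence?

11

Match deploy [1,2] → patch [3,3] → merge [4,4] → review [5,5] → review [6,7] → deploy [7,8] → deploy [8,9] → deploy [9,12] → patch [11,13] → review [13,14] → review [15,15] — 11 tasks in the same relative order in both. dp[15][15] = 11 confirms this is the maximum.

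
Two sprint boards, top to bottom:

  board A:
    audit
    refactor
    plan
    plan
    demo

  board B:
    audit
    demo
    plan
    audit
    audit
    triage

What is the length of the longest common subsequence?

2

Pick audit at board A[1]=board B[1] → plan at board A[3]=board B[3]; all 2 tasks appear in both, in order, and the DP table's final entry dp[5][6] is also 2, so no common subsequence is longer.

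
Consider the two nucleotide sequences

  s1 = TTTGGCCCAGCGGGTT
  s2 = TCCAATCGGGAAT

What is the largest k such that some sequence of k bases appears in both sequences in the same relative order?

Match T at s1[3]=s2[1] → C at s1[6]=s2[2] → C at s1[7]=s2[3] → A at s1[9]=s2[5] → C at s1[11]=s2[7] → G at s1[12]=s2[8] → G at s1[13]=s2[9] → G at s1[14]=s2[10] → T at s1[16]=s2[13] — 9 bases in the same relative order in both, and the DP table's final entry dp[16][13] is also 9, so no common subsequence is longer.

9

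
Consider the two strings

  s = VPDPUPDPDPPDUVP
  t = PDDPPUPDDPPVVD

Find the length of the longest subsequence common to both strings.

Match P (s #2, t #1), D (s #3, t #3), P (s #4, t #5), U (s #5, t #6), P (s #6, t #7), D (s #7, t #8), D (s #9, t #9), P (s #10, t #10), P (s #11, t #11), D (s #12, t #14) — 10 characters in the same relative order in both, and the DP table's final entry dp[15][14] is also 10, so no common subsequence is longer.

10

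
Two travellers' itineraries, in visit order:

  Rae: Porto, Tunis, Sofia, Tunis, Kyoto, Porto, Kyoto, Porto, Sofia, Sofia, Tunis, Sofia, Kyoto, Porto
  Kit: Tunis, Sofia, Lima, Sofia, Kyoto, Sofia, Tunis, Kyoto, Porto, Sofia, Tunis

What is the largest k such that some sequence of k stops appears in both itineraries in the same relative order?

Taking Tunis [2,1], then Sofia [3,6], then Tunis [4,7], then Kyoto [7,8], then Porto [8,9], then Sofia [10,10], then Tunis [11,11] gives a common subsequence of length 7. dp[14][11] = 7 confirms this is the maximum.

7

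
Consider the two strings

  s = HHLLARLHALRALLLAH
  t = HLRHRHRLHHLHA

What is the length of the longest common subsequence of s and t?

Pick H at s[1]=t[1] → H at s[2]=t[4] → R at s[6]=t[5] → H at s[8]=t[6] → R at s[11]=t[7] → L at s[13]=t[8] → L at s[14]=t[11] → A at s[16]=t[13]; all 8 characters appear in both, in order. Since dp[17][13] = 8, nothing longer is possible.

8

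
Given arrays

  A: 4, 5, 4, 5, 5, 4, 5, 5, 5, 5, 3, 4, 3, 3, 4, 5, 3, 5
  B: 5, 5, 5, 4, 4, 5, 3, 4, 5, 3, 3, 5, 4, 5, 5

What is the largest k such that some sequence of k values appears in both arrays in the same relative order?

One common subsequence of length 12: 5 at A[2]=B[1], 5 at A[4]=B[2], 5 at A[5]=B[3], 4 at A[6]=B[5], 5 at A[10]=B[6], 3 at A[11]=B[7], 4 at A[12]=B[8], 3 at A[13]=B[10], 3 at A[14]=B[11], 4 at A[15]=B[13], 5 at A[16]=B[14], 5 at A[18]=B[15]. Since dp[18][15] = 12, nothing longer is possible.

12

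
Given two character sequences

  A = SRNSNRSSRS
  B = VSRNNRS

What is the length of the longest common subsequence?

Let dp[i][j] be the LCS length of the first i characters of A and the first j characters of B. dp[i][j] = dp[i-1][j-1]+1 when the i-th and j-th characters match, else max(dp[i-1][j], dp[i][j-1]).
    ·  V  S  R  N  N  R  S
 ·  0  0  0  0  0  0  0  0
 S  0  0  1  1  1  1  1  1
 R  0  0  1  2  2  2  2  2
 N  0  0  1  2  3  3  3  3
 S  0  0  1  2  3  3  3  4
 N  0  0  1  2  3  4  4  4
 R  0  0  1  2  3  4  5  5
 S  0  0  1  2  3  4  5  6
 S  0  0  1  2  3  4  5  6
 R  0  0  1  2  3  4  5  6
 S  0  0  1  2  3  4  5  6
dp[10][7] = 6. One LCS (by backtracking along matches): SRNNRS.

6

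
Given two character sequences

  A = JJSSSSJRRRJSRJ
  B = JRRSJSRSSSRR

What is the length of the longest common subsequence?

Pick J [1,1], J [2,5], S [3,6], S [4,8], S [5,9], S [6,10], R [10,11], R [13,12]; all 8 characters appear in both, in order. Since dp[14][12] = 8, nothing longer is possible.

8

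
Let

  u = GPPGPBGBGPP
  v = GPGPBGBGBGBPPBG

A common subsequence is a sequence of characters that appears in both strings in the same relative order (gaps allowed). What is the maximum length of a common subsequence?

10

Taking G [1,1], then P [2,2], then P [3,4], then G [4,6], then B [6,7], then G [7,8], then B [8,9], then G [9,10], then P [10,12], then P [11,13] gives a common subsequence of length 10. The LCS DP gives dp[11][15] = 10, so this is optimal.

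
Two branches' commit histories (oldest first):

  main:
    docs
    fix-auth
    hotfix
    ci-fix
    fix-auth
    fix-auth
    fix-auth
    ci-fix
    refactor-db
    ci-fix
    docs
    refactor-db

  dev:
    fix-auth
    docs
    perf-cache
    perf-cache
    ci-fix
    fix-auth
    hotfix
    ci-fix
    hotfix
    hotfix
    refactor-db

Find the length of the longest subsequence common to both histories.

One common subsequence of length 5: docs at main[1]=dev[2], fix-auth at main[2]=dev[6], hotfix at main[3]=dev[7], ci-fix at main[4]=dev[8], refactor-db at main[12]=dev[11], and the DP table's final entry dp[12][11] is also 5, so no common subsequence is longer.

5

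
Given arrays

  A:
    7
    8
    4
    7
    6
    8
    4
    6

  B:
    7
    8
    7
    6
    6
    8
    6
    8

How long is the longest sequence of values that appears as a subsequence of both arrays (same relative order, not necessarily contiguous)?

6

Let dp[i][j] be the LCS length of the first i values of A and the first j values of B. dp[i][j] = dp[i-1][j-1]+1 when the i-th and j-th values match, else max(dp[i-1][j], dp[i][j-1]).
    ·  7  8  7  6  6  8  6  8
 ·  0  0  0  0  0  0  0  0  0
 7  0  1  1  1  1  1  1  1  1
 8  0  1  2  2  2  2  2  2  2
 4  0  1  2  2  2  2  2  2  2
 7  0  1  2  3  3  3  3  3  3
 6  0  1  2  3  4  4  4  4  4
 8  0  1  2  3  4  4  5  5  5
 4  0  1  2  3  4  4  5  5  5
 6  0  1  2  3  4  5  5  6  6
dp[8][8] = 6. One LCS (by backtracking along matches): 7, 8, 7, 6, 8, 6.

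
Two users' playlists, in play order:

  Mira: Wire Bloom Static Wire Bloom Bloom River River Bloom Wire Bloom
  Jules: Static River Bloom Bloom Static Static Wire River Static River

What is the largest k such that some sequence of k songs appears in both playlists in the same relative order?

Taking Bloom at Mira[2]=Jules[4] → Static at Mira[3]=Jules[6] → Wire at Mira[4]=Jules[7] → River at Mira[7]=Jules[8] → River at Mira[8]=Jules[10] gives a common subsequence of length 5. Since dp[11][10] = 5, nothing longer is possible.

5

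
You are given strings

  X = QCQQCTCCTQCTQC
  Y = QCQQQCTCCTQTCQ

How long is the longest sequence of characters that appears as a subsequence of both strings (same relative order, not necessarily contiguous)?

Pick Q (X #1, Y #1), C (X #2, Y #2), Q (X #3, Y #4), Q (X #4, Y #5), C (X #5, Y #6), T (X #6, Y #7), C (X #7, Y #8), C (X #8, Y #9), T (X #9, Y #10), Q (X #10, Y #11), C (X #11, Y #13), Q (X #13, Y #14); all 12 characters appear in both, in order. The LCS DP gives dp[14][14] = 12, so this is optimal.

12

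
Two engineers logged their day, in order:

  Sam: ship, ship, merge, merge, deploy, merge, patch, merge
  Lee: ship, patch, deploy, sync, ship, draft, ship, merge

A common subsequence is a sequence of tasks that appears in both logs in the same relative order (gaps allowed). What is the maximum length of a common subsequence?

Taking ship (Sam #1, Lee #5), ship (Sam #2, Lee #7), merge (Sam #8, Lee #8) gives a common subsequence of length 3. The LCS DP gives dp[8][8] = 3, so this is optimal.

3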